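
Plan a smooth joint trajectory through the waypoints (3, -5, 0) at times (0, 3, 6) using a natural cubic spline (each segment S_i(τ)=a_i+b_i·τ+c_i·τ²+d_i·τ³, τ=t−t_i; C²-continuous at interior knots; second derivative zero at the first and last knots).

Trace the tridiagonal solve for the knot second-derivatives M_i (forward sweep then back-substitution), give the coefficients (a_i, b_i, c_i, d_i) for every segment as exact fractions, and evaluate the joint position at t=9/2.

Δ: Δ0=-8/3, Δ1=5/3
row 1: diag=12, rhs=26; c'=1/4, d'=13/6
back: M1=13/6
M: M0=0, M1=13/6, M2=0
seg 0: a=3, c=M0/2=0, d=(M1−M0)/(6·3)=13/108, b=Δ0−h0·(2M0+M1)/6=-15/4
seg 1: a=-5, c=M1/2=13/12, d=(M2−M1)/(6·3)=-13/108, b=Δ1−h1·(2M1+M2)/6=-1/2
t_q=9/2 → seg 1, τ=3/2; S=-5+-1/2·τ+13/12·τ²+-13/108·τ³=-119/32

  seg 0: a=3 b=-15/4 c=0 d=13/108
  seg 1: a=-5 b=-1/2 c=13/12 d=-13/108
S(9/2) = -119/32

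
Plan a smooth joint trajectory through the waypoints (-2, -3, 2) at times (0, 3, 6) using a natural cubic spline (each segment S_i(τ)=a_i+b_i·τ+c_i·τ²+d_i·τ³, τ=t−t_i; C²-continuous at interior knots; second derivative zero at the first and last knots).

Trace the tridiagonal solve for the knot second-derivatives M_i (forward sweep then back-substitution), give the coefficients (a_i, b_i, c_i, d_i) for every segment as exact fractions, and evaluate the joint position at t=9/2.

Δ: Δ0=-1/3, Δ1=5/3
row 1: diag=12, rhs=12; c'=1/4, d'=1
back: M1=1
M: M0=0, M1=1, M2=0
seg 0: a=-2, c=M0/2=0, d=(M1−M0)/(6·3)=1/18, b=Δ0−h0·(2M0+M1)/6=-5/6
seg 1: a=-3, c=M1/2=1/2, d=(M2−M1)/(6·3)=-1/18, b=Δ1−h1·(2M1+M2)/6=2/3
t_q=9/2 → seg 1, τ=3/2; S=-3+2/3·τ+1/2·τ²+-1/18·τ³=-17/16

  seg 0: a=-2 b=-5/6 c=0 d=1/18
  seg 1: a=-3 b=2/3 c=1/2 d=-1/18
S(9/2) = -17/16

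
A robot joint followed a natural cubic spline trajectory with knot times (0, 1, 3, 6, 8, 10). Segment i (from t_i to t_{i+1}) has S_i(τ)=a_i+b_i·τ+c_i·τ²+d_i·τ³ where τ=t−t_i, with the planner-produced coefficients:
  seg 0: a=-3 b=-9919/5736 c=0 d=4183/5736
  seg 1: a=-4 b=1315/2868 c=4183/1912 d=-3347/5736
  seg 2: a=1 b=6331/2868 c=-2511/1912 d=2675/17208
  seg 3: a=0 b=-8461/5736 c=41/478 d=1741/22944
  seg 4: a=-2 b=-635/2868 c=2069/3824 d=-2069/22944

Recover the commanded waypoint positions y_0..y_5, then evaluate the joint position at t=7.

y_0=-3 y_1=-4 y_2=1 y_3=0 y_4=-2 y_5=-1
S(7) = -10045/7648

y_0 = S_0(0) = a_0 = -3
y_1 = S_1(0) = a_1 = -4
y_2 = S_2(0) = a_2 = 1
y_3 = S_3(0) = a_3 = 0
y_4 = S_4(0) = a_4 = -2
y_5 = S_4(2) = -1
t_q=7 is in segment 3 (τ=1); S_3(τ)=-10045/7648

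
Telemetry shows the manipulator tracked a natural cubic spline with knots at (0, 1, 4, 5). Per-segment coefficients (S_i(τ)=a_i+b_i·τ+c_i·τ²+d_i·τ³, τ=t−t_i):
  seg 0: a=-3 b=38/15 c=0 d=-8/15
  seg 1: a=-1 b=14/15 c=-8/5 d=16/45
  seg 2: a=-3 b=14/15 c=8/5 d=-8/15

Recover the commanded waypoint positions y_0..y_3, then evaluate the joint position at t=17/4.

y_0 = S_0(0) = a_0 = -3
y_1 = S_1(0) = a_1 = -1
y_2 = S_2(0) = a_2 = -3
y_3 = S_2(1) = -1
t_q=17/4 is in segment 2 (τ=1/4); S_2(τ)=-107/40

y_0=-3 y_1=-1 y_2=-3 y_3=-1
S(17/4) = -107/40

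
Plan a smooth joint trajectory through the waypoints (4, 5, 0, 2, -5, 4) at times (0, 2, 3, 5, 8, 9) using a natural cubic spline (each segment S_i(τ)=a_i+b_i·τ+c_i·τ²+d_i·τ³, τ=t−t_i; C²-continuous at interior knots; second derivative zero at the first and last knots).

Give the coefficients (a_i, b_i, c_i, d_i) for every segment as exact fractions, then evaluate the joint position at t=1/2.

Δ: Δ0=1/2, Δ1=-5, Δ2=1, Δ3=-7/3, Δ4=9
row 1: diag=6, rhs=-33; c'=1/6, d'=-11/2
row 2: denom=6−1·1/6=35/6; d'=(36−1·-11/2)/(35/6)=249/35
row 3: denom=10−2·12/35=326/35; d'=(-20−2·249/35)/(326/35)=-599/163
row 4: denom=8−3·105/326=2293/326; d'=(68−3·-599/163)/(2293/326)=25762/2293
back: M4=25762/2293
back: M3=-599/163−105/326·25762/2293=-16724/2293
back: M2=249/35−12/35·-16724/2293=22047/2293
back: M1=-11/2−1/6·22047/2293=-16286/2293
M: M0=0, M1=-16286/2293, M2=22047/2293, M3=-16724/2293, M4=25762/2293, M5=0
seg 0: a=4, c=M0/2=0, d=(M1−M0)/(6·2)=-8143/13758, b=Δ0−h0·(2M0+M1)/6=39451/13758
seg 1: a=5, c=M1/2=-8143/2293, d=(M2−M1)/(6·1)=38333/13758, b=Δ1−h1·(2M1+M2)/6=-58265/13758
seg 2: a=0, c=M2/2=22047/4586, d=(M3−M2)/(6·2)=-38771/27516, b=Δ2−h2·(2M2+M3)/6=-20491/6879
seg 3: a=2, c=M3/2=-8362/2293, d=(M4−M3)/(6·3)=7081/6879, b=Δ3−h3·(2M3+M4)/6=-4522/6879
seg 4: a=-5, c=M4/2=12881/2293, d=(M5−M4)/(6·1)=-12881/6879, b=Δ4−h4·(2M4+M5)/6=36149/6879
t_q=1/2 → seg 0, τ=1/2; S=4+39451/13758·τ+0·τ²+-8143/13758·τ³=196639/36688

  seg 0: a=4 b=39451/13758 c=0 d=-8143/13758
  seg 1: a=5 b=-58265/13758 c=-8143/2293 d=38333/13758
  seg 2: a=0 b=-20491/6879 c=22047/4586 d=-38771/27516
  seg 3: a=2 b=-4522/6879 c=-8362/2293 d=7081/6879
  seg 4: a=-5 b=36149/6879 c=12881/2293 d=-12881/6879
S(1/2) = 196639/36688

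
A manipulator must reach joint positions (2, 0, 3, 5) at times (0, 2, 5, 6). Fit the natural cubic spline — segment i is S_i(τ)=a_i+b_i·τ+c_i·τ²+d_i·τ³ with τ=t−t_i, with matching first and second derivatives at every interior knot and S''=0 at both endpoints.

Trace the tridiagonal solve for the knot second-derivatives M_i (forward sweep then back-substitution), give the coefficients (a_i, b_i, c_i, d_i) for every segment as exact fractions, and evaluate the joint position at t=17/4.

Δ: Δ0=-1, Δ1=1, Δ2=2
row 1: diag=10, rhs=12; c'=3/10, d'=6/5
row 2: denom=8−3·3/10=71/10; d'=(6−3·6/5)/(71/10)=24/71
back: M2=24/71
back: M1=6/5−3/10·24/71=78/71
M: M0=0, M1=78/71, M2=24/71, M3=0
seg 0: a=2, c=M0/2=0, d=(M1−M0)/(6·2)=13/142, b=Δ0−h0·(2M0+M1)/6=-97/71
seg 1: a=0, c=M1/2=39/71, d=(M2−M1)/(6·3)=-3/71, b=Δ1−h1·(2M1+M2)/6=-19/71
seg 2: a=3, c=M2/2=12/71, d=(M3−M2)/(6·1)=-4/71, b=Δ2−h2·(2M2+M3)/6=134/71
t_q=17/4 → seg 1, τ=9/4; S=0+-19/71·τ+39/71·τ²+-3/71·τ³=7713/4544

  seg 0: a=2 b=-97/71 c=0 d=13/142
  seg 1: a=0 b=-19/71 c=39/71 d=-3/71
  seg 2: a=3 b=134/71 c=12/71 d=-4/71
S(17/4) = 7713/4544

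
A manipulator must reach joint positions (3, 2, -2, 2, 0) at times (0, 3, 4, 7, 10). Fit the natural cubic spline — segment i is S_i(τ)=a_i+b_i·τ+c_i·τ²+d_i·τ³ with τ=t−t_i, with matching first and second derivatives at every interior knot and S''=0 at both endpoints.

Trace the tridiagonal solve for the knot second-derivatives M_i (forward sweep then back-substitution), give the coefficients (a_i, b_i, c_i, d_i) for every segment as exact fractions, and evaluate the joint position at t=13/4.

  seg 0: a=3 b=313/228 c=0 d=-389/2052
  seg 1: a=2 b=-427/114 c=-389/228 d=331/228
  seg 2: a=-2 b=-213/76 c=151/57 d=-869/2052
  seg 3: a=2 b=63/38 c=-265/228 d=265/2052
S(13/4) = 4765/4864

Δ: Δ0=-1/3, Δ1=-4, Δ2=4/3, Δ3=-2/3
row 1: diag=8, rhs=-22; c'=1/8, d'=-11/4
row 2: denom=8−1·1/8=63/8; d'=(32−1·-11/4)/(63/8)=278/63
row 3: denom=12−3·8/21=76/7; d'=(-12−3·278/63)/(76/7)=-265/114
back: M3=-265/114
back: M2=278/63−8/21·-265/114=302/57
back: M1=-11/4−1/8·302/57=-389/114
M: M0=0, M1=-389/114, M2=302/57, M3=-265/114, M4=0
seg 0: a=3, c=M0/2=0, d=(M1−M0)/(6·3)=-389/2052, b=Δ0−h0·(2M0+M1)/6=313/228
seg 1: a=2, c=M1/2=-389/228, d=(M2−M1)/(6·1)=331/228, b=Δ1−h1·(2M1+M2)/6=-427/114
seg 2: a=-2, c=M2/2=151/57, d=(M3−M2)/(6·3)=-869/2052, b=Δ2−h2·(2M2+M3)/6=-213/76
seg 3: a=2, c=M3/2=-265/228, d=(M4−M3)/(6·3)=265/2052, b=Δ3−h3·(2M3+M4)/6=63/38
t_q=13/4 → seg 1, τ=1/4; S=2+-427/114·τ+-389/228·τ²+331/228·τ³=4765/4864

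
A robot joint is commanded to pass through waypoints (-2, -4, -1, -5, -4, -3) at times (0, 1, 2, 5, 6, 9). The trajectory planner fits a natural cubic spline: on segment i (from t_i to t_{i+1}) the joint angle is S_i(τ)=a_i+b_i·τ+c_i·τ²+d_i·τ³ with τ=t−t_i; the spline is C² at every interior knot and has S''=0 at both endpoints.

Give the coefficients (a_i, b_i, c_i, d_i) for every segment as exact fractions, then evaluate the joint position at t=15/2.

  seg 0: a=-2 b=-5821/1665 c=0 d=2491/1665
  seg 1: a=-4 b=1652/1665 c=2491/555 d=-826/333
  seg 2: a=-1 b=4208/1665 c=-1639/555 d=8323/14985
  seg 3: a=-5 b=-65/333 c=3406/1665 d=-472/555
  seg 4: a=-4 b=2239/1665 c=-842/1665 d=842/14985
S(15/2) = -2169/740

Δ: Δ0=-2, Δ1=3, Δ2=-4/3, Δ3=1, Δ4=1/3
row 1: diag=4, rhs=30; c'=1/4, d'=15/2
row 2: denom=8−1·1/4=31/4; d'=(-26−1·15/2)/(31/4)=-134/31
row 3: denom=8−3·12/31=212/31; d'=(14−3·-134/31)/(212/31)=209/53
row 4: denom=8−1·31/212=1665/212; d'=(-4−1·209/53)/(1665/212)=-1684/1665
back: M4=-1684/1665
back: M3=209/53−31/212·-1684/1665=6812/1665
back: M2=-134/31−12/31·6812/1665=-3278/555
back: M1=15/2−1/4·-3278/555=4982/555
M: M0=0, M1=4982/555, M2=-3278/555, M3=6812/1665, M4=-1684/1665, M5=0
seg 0: a=-2, c=M0/2=0, d=(M1−M0)/(6·1)=2491/1665, b=Δ0−h0·(2M0+M1)/6=-5821/1665
seg 1: a=-4, c=M1/2=2491/555, d=(M2−M1)/(6·1)=-826/333, b=Δ1−h1·(2M1+M2)/6=1652/1665
seg 2: a=-1, c=M2/2=-1639/555, d=(M3−M2)/(6·3)=8323/14985, b=Δ2−h2·(2M2+M3)/6=4208/1665
seg 3: a=-5, c=M3/2=3406/1665, d=(M4−M3)/(6·1)=-472/555, b=Δ3−h3·(2M3+M4)/6=-65/333
seg 4: a=-4, c=M4/2=-842/1665, d=(M5−M4)/(6·3)=842/14985, b=Δ4−h4·(2M4+M5)/6=2239/1665
t_q=15/2 → seg 4, τ=3/2; S=-4+2239/1665·τ+-842/1665·τ²+842/14985·τ³=-2169/740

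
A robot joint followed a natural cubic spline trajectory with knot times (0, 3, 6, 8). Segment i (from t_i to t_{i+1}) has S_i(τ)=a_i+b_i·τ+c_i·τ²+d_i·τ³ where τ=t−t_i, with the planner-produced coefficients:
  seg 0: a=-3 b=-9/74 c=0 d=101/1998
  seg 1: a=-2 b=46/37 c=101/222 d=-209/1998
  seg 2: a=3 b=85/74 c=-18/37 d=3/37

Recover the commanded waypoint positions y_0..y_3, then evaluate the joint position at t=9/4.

y_0 = S_0(0) = a_0 = -3
y_1 = S_1(0) = a_1 = -2
y_2 = S_2(0) = a_2 = 3
y_3 = S_2(2) = 4
t_q=9/4 is in segment 0 (τ=9/4); S_0(τ)=-12777/4736

y_0=-3 y_1=-2 y_2=3 y_3=4
S(9/4) = -12777/4736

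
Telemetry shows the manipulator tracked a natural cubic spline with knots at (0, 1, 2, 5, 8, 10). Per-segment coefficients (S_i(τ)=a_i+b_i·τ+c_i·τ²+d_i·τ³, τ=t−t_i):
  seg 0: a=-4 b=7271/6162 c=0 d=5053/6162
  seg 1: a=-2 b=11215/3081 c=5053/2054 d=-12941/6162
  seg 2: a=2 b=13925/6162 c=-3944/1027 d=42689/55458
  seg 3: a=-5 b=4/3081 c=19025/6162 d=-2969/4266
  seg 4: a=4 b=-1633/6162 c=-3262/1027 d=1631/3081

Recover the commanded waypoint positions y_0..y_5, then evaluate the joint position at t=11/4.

y_0 = S_0(0) = a_0 = -4
y_1 = S_1(0) = a_1 = -2
y_2 = S_2(0) = a_2 = 2
y_3 = S_3(0) = a_3 = -5
y_4 = S_4(0) = a_4 = 4
y_5 = S_4(2) = -5
t_q=11/4 is in segment 2 (τ=3/4); S_2(τ)=244433/131456

y_0=-4 y_1=-2 y_2=2 y_3=-5 y_4=4 y_5=-5
S(11/4) = 244433/131456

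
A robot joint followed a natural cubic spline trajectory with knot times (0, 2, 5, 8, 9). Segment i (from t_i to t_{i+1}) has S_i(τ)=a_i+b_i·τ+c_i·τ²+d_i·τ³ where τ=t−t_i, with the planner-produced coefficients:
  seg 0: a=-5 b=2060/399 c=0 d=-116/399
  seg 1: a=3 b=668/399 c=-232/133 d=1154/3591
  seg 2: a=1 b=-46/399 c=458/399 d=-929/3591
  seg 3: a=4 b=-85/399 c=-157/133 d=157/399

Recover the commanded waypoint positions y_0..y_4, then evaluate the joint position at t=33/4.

y_0=-5 y_1=3 y_2=1 y_3=4 y_4=3
S(33/4) = 4717/1216

y_0 = S_0(0) = a_0 = -5
y_1 = S_1(0) = a_1 = 3
y_2 = S_2(0) = a_2 = 1
y_3 = S_3(0) = a_3 = 4
y_4 = S_3(1) = 3
t_q=33/4 is in segment 3 (τ=1/4); S_3(τ)=4717/1216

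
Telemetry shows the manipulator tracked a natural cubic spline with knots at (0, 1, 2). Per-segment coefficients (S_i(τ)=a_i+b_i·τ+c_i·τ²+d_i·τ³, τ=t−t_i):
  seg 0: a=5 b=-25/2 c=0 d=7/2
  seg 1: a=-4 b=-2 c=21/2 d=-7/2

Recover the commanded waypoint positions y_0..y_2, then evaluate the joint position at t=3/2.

y_0=5 y_1=-4 y_2=1
S(3/2) = -45/16

y_0 = S_0(0) = a_0 = 5
y_1 = S_1(0) = a_1 = -4
y_2 = S_1(1) = 1
t_q=3/2 is in segment 1 (τ=1/2); S_1(τ)=-45/16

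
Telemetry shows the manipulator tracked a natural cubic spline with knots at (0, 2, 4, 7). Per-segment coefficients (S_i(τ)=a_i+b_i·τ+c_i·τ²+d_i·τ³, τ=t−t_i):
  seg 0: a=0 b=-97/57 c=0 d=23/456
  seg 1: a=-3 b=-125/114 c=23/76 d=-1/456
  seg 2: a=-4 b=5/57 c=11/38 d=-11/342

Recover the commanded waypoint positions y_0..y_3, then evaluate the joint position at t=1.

y_0 = S_0(0) = a_0 = 0
y_1 = S_1(0) = a_1 = -3
y_2 = S_2(0) = a_2 = -4
y_3 = S_2(3) = -2
t_q=1 is in segment 0 (τ=1); S_0(τ)=-251/152

y_0=0 y_1=-3 y_2=-4 y_3=-2
S(1) = -251/152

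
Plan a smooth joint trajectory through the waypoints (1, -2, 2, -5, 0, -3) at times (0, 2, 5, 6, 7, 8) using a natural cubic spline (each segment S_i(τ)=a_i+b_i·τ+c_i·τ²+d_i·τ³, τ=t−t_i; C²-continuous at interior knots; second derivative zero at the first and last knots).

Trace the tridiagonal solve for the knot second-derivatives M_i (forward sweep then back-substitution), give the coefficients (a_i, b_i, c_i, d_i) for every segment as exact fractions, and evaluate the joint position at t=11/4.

Δ: Δ0=-3/2, Δ1=4/3, Δ2=-7, Δ3=5, Δ4=-3
row 1: diag=10, rhs=17; c'=3/10, d'=17/10
row 2: denom=8−3·3/10=71/10; d'=(-50−3·17/10)/(71/10)=-551/71
row 3: denom=4−1·10/71=274/71; d'=(72−1·-551/71)/(274/71)=5663/274
row 4: denom=4−1·71/274=1025/274; d'=(-48−1·5663/274)/(1025/274)=-3763/205
back: M4=-3763/205
back: M3=5663/274−71/274·-3763/205=5212/205
back: M2=-551/71−10/71·5212/205=-465/41
back: M1=17/10−3/10·-465/41=1046/205
M: M0=0, M1=1046/205, M2=-465/41, M3=5212/205, M4=-3763/205, M5=0
seg 0: a=1, c=M0/2=0, d=(M1−M0)/(6·2)=523/1230, b=Δ0−h0·(2M0+M1)/6=-3937/1230
seg 1: a=-2, c=M1/2=523/205, d=(M2−M1)/(6·3)=-3371/3690, b=Δ1−h1·(2M1+M2)/6=2339/1230
seg 2: a=2, c=M2/2=-465/82, d=(M3−M2)/(6·1)=7537/1230, b=Δ2−h2·(2M2+M3)/6=-4586/615
seg 3: a=-5, c=M3/2=2606/205, d=(M4−M3)/(6·1)=-1795/246, b=Δ3−h3·(2M3+M4)/6=-511/1230
seg 4: a=0, c=M4/2=-3763/410, d=(M5−M4)/(6·1)=3763/1230, b=Δ4−h4·(2M4+M5)/6=1918/615
t_q=11/4 → seg 1, τ=3/4; S=-2+2339/1230·τ+523/205·τ²+-3371/3690·τ³=12487/26240

  seg 0: a=1 b=-3937/1230 c=0 d=523/1230
  seg 1: a=-2 b=2339/1230 c=523/205 d=-3371/3690
  seg 2: a=2 b=-4586/615 c=-465/82 d=7537/1230
  seg 3: a=-5 b=-511/1230 c=2606/205 d=-1795/246
  seg 4: a=0 b=1918/615 c=-3763/410 d=3763/1230
S(11/4) = 12487/26240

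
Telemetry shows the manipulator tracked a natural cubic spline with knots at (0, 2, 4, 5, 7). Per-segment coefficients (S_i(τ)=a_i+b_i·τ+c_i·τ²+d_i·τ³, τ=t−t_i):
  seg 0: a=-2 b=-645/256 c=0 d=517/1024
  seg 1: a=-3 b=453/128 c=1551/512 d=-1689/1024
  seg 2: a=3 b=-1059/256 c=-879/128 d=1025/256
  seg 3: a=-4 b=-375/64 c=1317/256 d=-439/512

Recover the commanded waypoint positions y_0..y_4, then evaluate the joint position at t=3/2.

y_0 = S_0(0) = a_0 = -2
y_1 = S_1(0) = a_1 = -3
y_2 = S_2(0) = a_2 = 3
y_3 = S_3(0) = a_3 = -4
y_4 = S_3(2) = -2
t_q=3/2 is in segment 0 (τ=3/2); S_0(τ)=-33385/8192

y_0=-2 y_1=-3 y_2=3 y_3=-4 y_4=-2
S(3/2) = -33385/8192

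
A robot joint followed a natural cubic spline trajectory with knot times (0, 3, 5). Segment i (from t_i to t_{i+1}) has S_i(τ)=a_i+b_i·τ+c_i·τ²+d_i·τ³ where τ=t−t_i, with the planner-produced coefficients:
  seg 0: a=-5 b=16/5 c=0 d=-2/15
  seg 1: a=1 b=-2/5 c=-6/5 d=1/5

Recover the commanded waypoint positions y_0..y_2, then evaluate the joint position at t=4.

y_0 = S_0(0) = a_0 = -5
y_1 = S_1(0) = a_1 = 1
y_2 = S_1(2) = -3
t_q=4 is in segment 1 (τ=1); S_1(τ)=-2/5

y_0=-5 y_1=1 y_2=-3
S(4) = -2/5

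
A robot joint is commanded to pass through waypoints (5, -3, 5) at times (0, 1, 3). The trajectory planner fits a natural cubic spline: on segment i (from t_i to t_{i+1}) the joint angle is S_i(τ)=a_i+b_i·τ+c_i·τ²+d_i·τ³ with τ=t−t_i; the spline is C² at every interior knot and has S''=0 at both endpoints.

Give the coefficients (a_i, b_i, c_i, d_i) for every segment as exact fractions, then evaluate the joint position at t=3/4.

Δ: Δ0=-8, Δ1=4
row 1: diag=6, rhs=72; c'=1/3, d'=12
back: M1=12
M: M0=0, M1=12, M2=0
seg 0: a=5, c=M0/2=0, d=(M1−M0)/(6·1)=2, b=Δ0−h0·(2M0+M1)/6=-10
seg 1: a=-3, c=M1/2=6, d=(M2−M1)/(6·2)=-1, b=Δ1−h1·(2M1+M2)/6=-4
t_q=3/4 → seg 0, τ=3/4; S=5+-10·τ+0·τ²+2·τ³=-53/32

  seg 0: a=5 b=-10 c=0 d=2
  seg 1: a=-3 b=-4 c=6 d=-1
S(3/4) = -53/32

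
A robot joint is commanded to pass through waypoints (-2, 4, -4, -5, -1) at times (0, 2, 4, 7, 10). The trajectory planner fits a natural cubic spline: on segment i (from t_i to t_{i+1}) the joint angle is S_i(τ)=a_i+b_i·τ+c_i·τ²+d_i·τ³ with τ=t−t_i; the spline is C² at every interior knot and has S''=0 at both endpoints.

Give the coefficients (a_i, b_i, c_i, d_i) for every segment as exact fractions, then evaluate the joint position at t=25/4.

  seg 0: a=-2 b=141/28 c=0 d=-57/112
  seg 1: a=4 b=-15/14 c=-171/56 d=89/112
  seg 2: a=-4 b=-15/4 c=12/7 d=-145/756
  seg 3: a=-5 b=19/14 c=-1/84 d=1/756
S(25/4) = -10651/1792

Δ: Δ0=3, Δ1=-4, Δ2=-1/3, Δ3=4/3
row 1: diag=8, rhs=-42; c'=1/4, d'=-21/4
row 2: denom=10−2·1/4=19/2; d'=(22−2·-21/4)/(19/2)=65/19
row 3: denom=12−3·6/19=210/19; d'=(10−3·65/19)/(210/19)=-1/42
back: M3=-1/42
back: M2=65/19−6/19·-1/42=24/7
back: M1=-21/4−1/4·24/7=-171/28
M: M0=0, M1=-171/28, M2=24/7, M3=-1/42, M4=0
seg 0: a=-2, c=M0/2=0, d=(M1−M0)/(6·2)=-57/112, b=Δ0−h0·(2M0+M1)/6=141/28
seg 1: a=4, c=M1/2=-171/56, d=(M2−M1)/(6·2)=89/112, b=Δ1−h1·(2M1+M2)/6=-15/14
seg 2: a=-4, c=M2/2=12/7, d=(M3−M2)/(6·3)=-145/756, b=Δ2−h2·(2M2+M3)/6=-15/4
seg 3: a=-5, c=M3/2=-1/84, d=(M4−M3)/(6·3)=1/756, b=Δ3−h3·(2M3+M4)/6=19/14
t_q=25/4 → seg 2, τ=9/4; S=-4+-15/4·τ+12/7·τ²+-145/756·τ³=-10651/1792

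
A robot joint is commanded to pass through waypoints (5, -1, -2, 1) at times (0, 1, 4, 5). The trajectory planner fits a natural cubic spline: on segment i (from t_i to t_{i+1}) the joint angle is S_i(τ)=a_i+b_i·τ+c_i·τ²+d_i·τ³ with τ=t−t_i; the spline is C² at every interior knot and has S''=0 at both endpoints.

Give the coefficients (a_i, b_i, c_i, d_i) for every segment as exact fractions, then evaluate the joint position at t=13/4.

Δ: Δ0=-6, Δ1=-1/3, Δ2=3
row 1: diag=8, rhs=34; c'=3/8, d'=17/4
row 2: denom=8−3·3/8=55/8; d'=(20−3·17/4)/(55/8)=58/55
back: M2=58/55
back: M1=17/4−3/8·58/55=212/55
M: M0=0, M1=212/55, M2=58/55, M3=0
seg 0: a=5, c=M0/2=0, d=(M1−M0)/(6·1)=106/165, b=Δ0−h0·(2M0+M1)/6=-1096/165
seg 1: a=-1, c=M1/2=106/55, d=(M2−M1)/(6·3)=-7/45, b=Δ1−h1·(2M1+M2)/6=-778/165
seg 2: a=-2, c=M2/2=29/55, d=(M3−M2)/(6·1)=-29/165, b=Δ2−h2·(2M2+M3)/6=437/165
t_q=13/4 → seg 1, τ=9/4; S=-1+-778/165·τ+106/55·τ²+-7/45·τ³=-12757/3520

  seg 0: a=5 b=-1096/165 c=0 d=106/165
  seg 1: a=-1 b=-778/165 c=106/55 d=-7/45
  seg 2: a=-2 b=437/165 c=29/55 d=-29/165
S(13/4) = -12757/3520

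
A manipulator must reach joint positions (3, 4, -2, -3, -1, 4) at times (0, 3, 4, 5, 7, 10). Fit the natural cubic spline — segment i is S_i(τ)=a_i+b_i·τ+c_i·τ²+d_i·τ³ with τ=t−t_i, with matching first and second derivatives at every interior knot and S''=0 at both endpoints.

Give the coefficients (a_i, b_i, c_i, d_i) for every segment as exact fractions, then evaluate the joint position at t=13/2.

Δ: Δ0=1/3, Δ1=-6, Δ2=-1, Δ3=1, Δ4=5/3
row 1: diag=8, rhs=-38; c'=1/8, d'=-19/4
row 2: denom=4−1·1/8=31/8; d'=(30−1·-19/4)/(31/8)=278/31
row 3: denom=6−1·8/31=178/31; d'=(12−1·278/31)/(178/31)=47/89
row 4: denom=10−2·31/89=828/89; d'=(4−2·47/89)/(828/89)=131/414
back: M4=131/414
back: M3=47/89−31/89·131/414=173/414
back: M2=278/31−8/31·173/414=1834/207
back: M1=-19/4−1/8·1834/207=-2425/414
M: M0=0, M1=-2425/414, M2=1834/207, M3=173/414, M4=131/414, M5=0
seg 0: a=3, c=M0/2=0, d=(M1−M0)/(6·3)=-2425/7452, b=Δ0−h0·(2M0+M1)/6=2701/828
seg 1: a=4, c=M1/2=-2425/828, d=(M2−M1)/(6·1)=677/276, b=Δ1−h1·(2M1+M2)/6=-2287/414
seg 2: a=-2, c=M2/2=917/207, d=(M3−M2)/(6·1)=-1165/828, b=Δ2−h2·(2M2+M3)/6=-3331/828
seg 3: a=-3, c=M3/2=173/828, d=(M4−M3)/(6·2)=-7/828, b=Δ3−h3·(2M3+M4)/6=85/138
seg 4: a=-1, c=M4/2=131/828, d=(M5−M4)/(6·3)=-131/7452, b=Δ4−h4·(2M4+M5)/6=559/414
t_q=13/2 → seg 3, τ=3/2; S=-3+85/138·τ+173/828·τ²+-7/828·τ³=-1203/736

  seg 0: a=3 b=2701/828 c=0 d=-2425/7452
  seg 1: a=4 b=-2287/414 c=-2425/828 d=677/276
  seg 2: a=-2 b=-3331/828 c=917/207 d=-1165/828
  seg 3: a=-3 b=85/138 c=173/828 d=-7/828
  seg 4: a=-1 b=559/414 c=131/828 d=-131/7452
S(13/2) = -1203/736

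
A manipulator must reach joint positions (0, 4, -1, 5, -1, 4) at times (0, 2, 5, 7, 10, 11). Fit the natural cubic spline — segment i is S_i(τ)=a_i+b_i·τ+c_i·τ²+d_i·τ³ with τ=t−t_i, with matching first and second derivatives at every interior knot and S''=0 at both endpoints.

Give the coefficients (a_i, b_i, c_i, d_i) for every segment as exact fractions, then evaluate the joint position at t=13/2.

  seg 0: a=0 b=6658/2047 c=0 d=-641/2047
  seg 1: a=4 b=-1034/2047 c=-3846/2047 d=27481/55269
  seg 2: a=-1 b=3371/2047 c=15943/6141 d=-5894/6141
  seg 3: a=5 b=3157/6141 c=-19421/6141 d=42824/55269
  seg 4: a=-1 b=15103/6141 c=7801/2047 d=-7801/6141
S(13/2) = 8336/2047

Δ: Δ0=2, Δ1=-5/3, Δ2=3, Δ3=-2, Δ4=5
row 1: diag=10, rhs=-22; c'=3/10, d'=-11/5
row 2: denom=10−3·3/10=91/10; d'=(28−3·-11/5)/(91/10)=346/91
row 3: denom=10−2·20/91=870/91; d'=(-30−2·346/91)/(870/91)=-59/15
row 4: denom=8−3·91/290=2047/290; d'=(42−3·-59/15)/(2047/290)=15602/2047
back: M4=15602/2047
back: M3=-59/15−91/290·15602/2047=-38842/6141
back: M2=346/91−20/91·-38842/6141=31886/6141
back: M1=-11/5−3/10·31886/6141=-7692/2047
M: M0=0, M1=-7692/2047, M2=31886/6141, M3=-38842/6141, M4=15602/2047, M5=0
seg 0: a=0, c=M0/2=0, d=(M1−M0)/(6·2)=-641/2047, b=Δ0−h0·(2M0+M1)/6=6658/2047
seg 1: a=4, c=M1/2=-3846/2047, d=(M2−M1)/(6·3)=27481/55269, b=Δ1−h1·(2M1+M2)/6=-1034/2047
seg 2: a=-1, c=M2/2=15943/6141, d=(M3−M2)/(6·2)=-5894/6141, b=Δ2−h2·(2M2+M3)/6=3371/2047
seg 3: a=5, c=M3/2=-19421/6141, d=(M4−M3)/(6·3)=42824/55269, b=Δ3−h3·(2M3+M4)/6=3157/6141
seg 4: a=-1, c=M4/2=7801/2047, d=(M5−M4)/(6·1)=-7801/6141, b=Δ4−h4·(2M4+M5)/6=15103/6141
t_q=13/2 → seg 2, τ=3/2; S=-1+3371/2047·τ+15943/6141·τ²+-5894/6141·τ³=8336/2047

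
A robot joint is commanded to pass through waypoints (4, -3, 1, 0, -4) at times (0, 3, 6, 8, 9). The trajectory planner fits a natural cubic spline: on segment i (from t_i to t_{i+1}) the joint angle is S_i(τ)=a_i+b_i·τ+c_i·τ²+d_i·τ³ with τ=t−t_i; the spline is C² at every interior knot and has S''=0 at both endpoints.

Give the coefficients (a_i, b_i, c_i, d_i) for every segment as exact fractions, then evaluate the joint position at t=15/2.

Δ: Δ0=-7/3, Δ1=4/3, Δ2=-1/2, Δ3=-4
row 1: diag=12, rhs=22; c'=1/4, d'=11/6
row 2: denom=10−3·1/4=37/4; d'=(-11−3·11/6)/(37/4)=-66/37
row 3: denom=6−2·8/37=206/37; d'=(-21−2·-66/37)/(206/37)=-645/206
back: M3=-645/206
back: M2=-66/37−8/37·-645/206=-114/103
back: M1=11/6−1/4·-114/103=652/309
M: M0=0, M1=652/309, M2=-114/103, M3=-645/206, M4=0
seg 0: a=4, c=M0/2=0, d=(M1−M0)/(6·3)=326/2781, b=Δ0−h0·(2M0+M1)/6=-349/103
seg 1: a=-3, c=M1/2=326/309, d=(M2−M1)/(6·3)=-497/2781, b=Δ1−h1·(2M1+M2)/6=-23/103
seg 2: a=1, c=M2/2=-57/103, d=(M3−M2)/(6·2)=-139/824, b=Δ2−h2·(2M2+M3)/6=132/103
seg 3: a=0, c=M3/2=-645/412, d=(M4−M3)/(6·1)=215/412, b=Δ3−h3·(2M3+M4)/6=-609/206
t_q=15/2 → seg 2, τ=3/2; S=1+132/103·τ+-57/103·τ²+-139/824·τ³=7303/6592

  seg 0: a=4 b=-349/103 c=0 d=326/2781
  seg 1: a=-3 b=-23/103 c=326/309 d=-497/2781
  seg 2: a=1 b=132/103 c=-57/103 d=-139/824
  seg 3: a=0 b=-609/206 c=-645/412 d=215/412
S(15/2) = 7303/6592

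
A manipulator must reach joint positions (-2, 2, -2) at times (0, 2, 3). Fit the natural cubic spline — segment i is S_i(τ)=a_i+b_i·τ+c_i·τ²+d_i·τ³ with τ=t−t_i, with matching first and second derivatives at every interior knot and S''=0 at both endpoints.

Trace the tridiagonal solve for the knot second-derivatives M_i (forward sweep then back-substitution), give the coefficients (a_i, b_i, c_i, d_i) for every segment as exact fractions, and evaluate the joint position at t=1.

Δ: Δ0=2, Δ1=-4
row 1: diag=6, rhs=-36; c'=1/6, d'=-6
back: M1=-6
M: M0=0, M1=-6, M2=0
seg 0: a=-2, c=M0/2=0, d=(M1−M0)/(6·2)=-1/2, b=Δ0−h0·(2M0+M1)/6=4
seg 1: a=2, c=M1/2=-3, d=(M2−M1)/(6·1)=1, b=Δ1−h1·(2M1+M2)/6=-2
t_q=1 → seg 0, τ=1; S=-2+4·τ+0·τ²+-1/2·τ³=3/2

  seg 0: a=-2 b=4 c=0 d=-1/2
  seg 1: a=2 b=-2 c=-3 d=1
S(1) = 3/2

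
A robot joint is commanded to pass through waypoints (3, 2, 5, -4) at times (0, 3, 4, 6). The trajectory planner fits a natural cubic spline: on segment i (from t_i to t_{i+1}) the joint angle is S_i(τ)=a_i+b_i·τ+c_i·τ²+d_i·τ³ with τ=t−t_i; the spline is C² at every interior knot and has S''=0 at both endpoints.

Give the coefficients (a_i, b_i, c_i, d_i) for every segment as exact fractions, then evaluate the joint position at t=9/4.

  seg 0: a=3 b=-589/282 c=0 d=55/282
  seg 1: a=2 b=448/141 c=165/94 d=-545/282
  seg 2: a=5 b=251/282 c=-190/47 d=95/141
S(9/4) = 3141/6016

Δ: Δ0=-1/3, Δ1=3, Δ2=-9/2
row 1: diag=8, rhs=20; c'=1/8, d'=5/2
row 2: denom=6−1·1/8=47/8; d'=(-45−1·5/2)/(47/8)=-380/47
back: M2=-380/47
back: M1=5/2−1/8·-380/47=165/47
M: M0=0, M1=165/47, M2=-380/47, M3=0
seg 0: a=3, c=M0/2=0, d=(M1−M0)/(6·3)=55/282, b=Δ0−h0·(2M0+M1)/6=-589/282
seg 1: a=2, c=M1/2=165/94, d=(M2−M1)/(6·1)=-545/282, b=Δ1−h1·(2M1+M2)/6=448/141
seg 2: a=5, c=M2/2=-190/47, d=(M3−M2)/(6·2)=95/141, b=Δ2−h2·(2M2+M3)/6=251/282
t_q=9/4 → seg 0, τ=9/4; S=3+-589/282·τ+0·τ²+55/282·τ³=3141/6016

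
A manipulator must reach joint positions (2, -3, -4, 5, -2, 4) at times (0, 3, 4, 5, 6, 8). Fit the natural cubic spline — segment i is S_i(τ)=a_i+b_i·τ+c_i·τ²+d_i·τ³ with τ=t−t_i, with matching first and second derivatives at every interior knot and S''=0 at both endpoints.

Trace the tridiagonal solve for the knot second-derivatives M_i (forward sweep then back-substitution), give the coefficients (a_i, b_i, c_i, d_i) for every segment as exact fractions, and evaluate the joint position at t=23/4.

  seg 0: a=2 b=-43/105 c=0 d=-44/315
  seg 1: a=-3 b=-439/105 c=-44/35 d=466/105
  seg 2: a=-4 b=139/21 c=422/35 d=-1016/105
  seg 3: a=5 b=179/105 c=-594/35 d=124/15
  seg 4: a=-2 b=-781/105 c=274/35 d=-137/105
S(23/4) = 123/560

Δ: Δ0=-5/3, Δ1=-1, Δ2=9, Δ3=-7, Δ4=3
row 1: diag=8, rhs=4; c'=1/8, d'=1/2
row 2: denom=4−1·1/8=31/8; d'=(60−1·1/2)/(31/8)=476/31
row 3: denom=4−1·8/31=116/31; d'=(-96−1·476/31)/(116/31)=-863/29
row 4: denom=6−1·31/116=665/116; d'=(60−1·-863/29)/(665/116)=548/35
back: M4=548/35
back: M3=-863/29−31/116·548/35=-1188/35
back: M2=476/31−8/31·-1188/35=844/35
back: M1=1/2−1/8·844/35=-88/35
M: M0=0, M1=-88/35, M2=844/35, M3=-1188/35, M4=548/35, M5=0
seg 0: a=2, c=M0/2=0, d=(M1−M0)/(6·3)=-44/315, b=Δ0−h0·(2M0+M1)/6=-43/105
seg 1: a=-3, c=M1/2=-44/35, d=(M2−M1)/(6·1)=466/105, b=Δ1−h1·(2M1+M2)/6=-439/105
seg 2: a=-4, c=M2/2=422/35, d=(M3−M2)/(6·1)=-1016/105, b=Δ2−h2·(2M2+M3)/6=139/21
seg 3: a=5, c=M3/2=-594/35, d=(M4−M3)/(6·1)=124/15, b=Δ3−h3·(2M3+M4)/6=179/105
seg 4: a=-2, c=M4/2=274/35, d=(M5−M4)/(6·2)=-137/105, b=Δ4−h4·(2M4+M5)/6=-781/105
t_q=23/4 → seg 3, τ=3/4; S=5+179/105·τ+-594/35·τ²+124/15·τ³=123/560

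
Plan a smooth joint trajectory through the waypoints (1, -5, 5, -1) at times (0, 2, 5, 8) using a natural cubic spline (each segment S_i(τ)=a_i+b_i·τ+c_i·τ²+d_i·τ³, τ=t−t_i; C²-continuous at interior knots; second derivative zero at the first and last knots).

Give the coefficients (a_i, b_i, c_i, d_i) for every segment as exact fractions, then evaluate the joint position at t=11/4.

Δ: Δ0=-3, Δ1=10/3, Δ2=-2
row 1: diag=10, rhs=38; c'=3/10, d'=19/5
row 2: denom=12−3·3/10=111/10; d'=(-32−3·19/5)/(111/10)=-434/111
back: M2=-434/111
back: M1=19/5−3/10·-434/111=184/37
M: M0=0, M1=184/37, M2=-434/111, M3=0
seg 0: a=1, c=M0/2=0, d=(M1−M0)/(6·2)=46/111, b=Δ0−h0·(2M0+M1)/6=-517/111
seg 1: a=-5, c=M1/2=92/37, d=(M2−M1)/(6·3)=-493/999, b=Δ1−h1·(2M1+M2)/6=35/111
seg 2: a=5, c=M2/2=-217/111, d=(M3−M2)/(6·3)=217/999, b=Δ2−h2·(2M2+M3)/6=212/111
t_q=11/4 → seg 1, τ=3/4; S=-5+35/111·τ+92/37·τ²+-493/999·τ³=-8461/2368

  seg 0: a=1 b=-517/111 c=0 d=46/111
  seg 1: a=-5 b=35/111 c=92/37 d=-493/999
  seg 2: a=5 b=212/111 c=-217/111 d=217/999
S(11/4) = -8461/2368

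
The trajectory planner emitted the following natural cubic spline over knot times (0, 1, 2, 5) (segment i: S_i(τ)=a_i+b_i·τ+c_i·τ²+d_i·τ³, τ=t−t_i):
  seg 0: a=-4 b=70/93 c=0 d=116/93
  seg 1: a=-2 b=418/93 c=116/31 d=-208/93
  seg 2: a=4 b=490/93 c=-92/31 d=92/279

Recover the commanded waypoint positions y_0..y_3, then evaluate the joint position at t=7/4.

y_0=-4 y_1=-2 y_2=4 y_3=2
S(7/4) = 157/62

y_0 = S_0(0) = a_0 = -4
y_1 = S_1(0) = a_1 = -2
y_2 = S_2(0) = a_2 = 4
y_3 = S_2(3) = 2
t_q=7/4 is in segment 1 (τ=3/4); S_1(τ)=157/62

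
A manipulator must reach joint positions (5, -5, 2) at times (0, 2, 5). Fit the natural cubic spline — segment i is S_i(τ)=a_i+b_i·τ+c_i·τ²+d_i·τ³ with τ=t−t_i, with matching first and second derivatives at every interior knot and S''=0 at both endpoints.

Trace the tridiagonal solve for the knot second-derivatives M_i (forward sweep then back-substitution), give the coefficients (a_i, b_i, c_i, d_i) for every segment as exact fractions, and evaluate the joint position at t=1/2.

Δ: Δ0=-5, Δ1=7/3
row 1: diag=10, rhs=44; c'=3/10, d'=22/5
back: M1=22/5
M: M0=0, M1=22/5, M2=0
seg 0: a=5, c=M0/2=0, d=(M1−M0)/(6·2)=11/30, b=Δ0−h0·(2M0+M1)/6=-97/15
seg 1: a=-5, c=M1/2=11/5, d=(M2−M1)/(6·3)=-11/45, b=Δ1−h1·(2M1+M2)/6=-31/15
t_q=1/2 → seg 0, τ=1/2; S=5+-97/15·τ+0·τ²+11/30·τ³=29/16

  seg 0: a=5 b=-97/15 c=0 d=11/30
  seg 1: a=-5 b=-31/15 c=11/5 d=-11/45
S(1/2) = 29/16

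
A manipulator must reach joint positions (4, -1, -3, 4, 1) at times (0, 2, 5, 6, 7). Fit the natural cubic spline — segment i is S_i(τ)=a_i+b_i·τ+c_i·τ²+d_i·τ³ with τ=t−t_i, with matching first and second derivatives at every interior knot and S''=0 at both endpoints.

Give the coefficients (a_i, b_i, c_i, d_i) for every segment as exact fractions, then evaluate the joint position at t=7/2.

Δ: Δ0=-5/2, Δ1=-2/3, Δ2=7, Δ3=-3
row 1: diag=10, rhs=11; c'=3/10, d'=11/10
row 2: denom=8−3·3/10=71/10; d'=(46−3·11/10)/(71/10)=427/71
row 3: denom=4−1·10/71=274/71; d'=(-60−1·427/71)/(274/71)=-4687/274
back: M3=-4687/274
back: M2=427/71−10/71·-4687/274=1154/137
back: M1=11/10−3/10·1154/137=-391/274
M: M0=0, M1=-391/274, M2=1154/137, M3=-4687/274, M4=0
seg 0: a=4, c=M0/2=0, d=(M1−M0)/(6·2)=-391/3288, b=Δ0−h0·(2M0+M1)/6=-832/411
seg 1: a=-1, c=M1/2=-391/548, d=(M2−M1)/(6·3)=2699/4932, b=Δ1−h1·(2M1+M2)/6=-2837/822
seg 2: a=-3, c=M2/2=577/137, d=(M3−M2)/(6·1)=-6995/1644, b=Δ2−h2·(2M2+M3)/6=11579/1644
seg 3: a=4, c=M3/2=-4687/548, d=(M4−M3)/(6·1)=4687/1644, b=Δ3−h3·(2M3+M4)/6=2221/822
t_q=7/2 → seg 1, τ=3/2; S=-1+-2837/822·τ+-391/548·τ²+2699/4932·τ³=-26021/4384

  seg 0: a=4 b=-832/411 c=0 d=-391/3288
  seg 1: a=-1 b=-2837/822 c=-391/548 d=2699/4932
  seg 2: a=-3 b=11579/1644 c=577/137 d=-6995/1644
  seg 3: a=4 b=2221/822 c=-4687/548 d=4687/1644
S(7/2) = -26021/4384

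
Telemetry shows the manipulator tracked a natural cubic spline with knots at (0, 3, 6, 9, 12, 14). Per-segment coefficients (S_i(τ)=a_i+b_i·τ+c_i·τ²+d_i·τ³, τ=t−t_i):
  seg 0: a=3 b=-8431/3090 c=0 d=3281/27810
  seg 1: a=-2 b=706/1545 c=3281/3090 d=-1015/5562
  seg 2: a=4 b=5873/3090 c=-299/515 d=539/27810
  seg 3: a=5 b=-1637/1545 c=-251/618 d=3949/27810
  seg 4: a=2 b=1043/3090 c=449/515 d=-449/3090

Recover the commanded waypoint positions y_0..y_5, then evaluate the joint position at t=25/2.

y_0 = S_0(0) = a_0 = 3
y_1 = S_1(0) = a_1 = -2
y_2 = S_2(0) = a_2 = 4
y_3 = S_3(0) = a_3 = 5
y_4 = S_4(0) = a_4 = 2
y_5 = S_4(2) = 5
t_q=25/2 is in segment 4 (τ=1/2); S_4(τ)=19517/8240

y_0=3 y_1=-2 y_2=4 y_3=5 y_4=2 y_5=5
S(25/2) = 19517/8240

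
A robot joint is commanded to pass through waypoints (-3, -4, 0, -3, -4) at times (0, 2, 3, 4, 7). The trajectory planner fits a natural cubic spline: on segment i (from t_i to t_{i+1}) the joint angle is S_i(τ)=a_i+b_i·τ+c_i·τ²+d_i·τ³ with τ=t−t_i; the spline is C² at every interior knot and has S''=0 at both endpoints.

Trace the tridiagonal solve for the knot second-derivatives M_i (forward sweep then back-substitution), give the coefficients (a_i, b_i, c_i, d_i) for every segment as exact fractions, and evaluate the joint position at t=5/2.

Δ: Δ0=-1/2, Δ1=4, Δ2=-3, Δ3=-1/3
row 1: diag=6, rhs=27; c'=1/6, d'=9/2
row 2: denom=4−1·1/6=23/6; d'=(-42−1·9/2)/(23/6)=-279/23
row 3: denom=8−1·6/23=178/23; d'=(16−1·-279/23)/(178/23)=647/178
back: M3=647/178
back: M2=-279/23−6/23·647/178=-1164/89
back: M1=9/2−1/6·-1164/89=1189/178
M: M0=0, M1=1189/178, M2=-1164/89, M3=647/178, M4=0
seg 0: a=-3, c=M0/2=0, d=(M1−M0)/(6·2)=1189/2136, b=Δ0−h0·(2M0+M1)/6=-728/267
seg 1: a=-4, c=M1/2=1189/356, d=(M2−M1)/(6·1)=-3517/1068, b=Δ1−h1·(2M1+M2)/6=2111/534
seg 2: a=0, c=M2/2=-582/89, d=(M3−M2)/(6·1)=2975/1068, b=Δ2−h2·(2M2+M3)/6=805/1068
seg 3: a=-3, c=M3/2=647/356, d=(M4−M3)/(6·3)=-647/3204, b=Δ3−h3·(2M3+M4)/6=-2119/534
t_q=5/2 → seg 1, τ=1/2; S=-4+2111/534·τ+1189/356·τ²+-3517/1068·τ³=-4557/2848

  seg 0: a=-3 b=-728/267 c=0 d=1189/2136
  seg 1: a=-4 b=2111/534 c=1189/356 d=-3517/1068
  seg 2: a=0 b=805/1068 c=-582/89 d=2975/1068
  seg 3: a=-3 b=-2119/534 c=647/356 d=-647/3204
S(5/2) = -4557/2848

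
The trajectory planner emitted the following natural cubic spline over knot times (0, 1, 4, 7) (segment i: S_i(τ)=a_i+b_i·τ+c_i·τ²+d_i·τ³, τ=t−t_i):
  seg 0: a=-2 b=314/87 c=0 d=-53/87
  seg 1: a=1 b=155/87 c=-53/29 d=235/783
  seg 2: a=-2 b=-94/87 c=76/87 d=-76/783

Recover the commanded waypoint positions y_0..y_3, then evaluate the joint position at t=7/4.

y_0 = S_0(0) = a_0 = -2
y_1 = S_1(0) = a_1 = 1
y_2 = S_2(0) = a_2 = -2
y_3 = S_2(3) = 0
t_q=7/4 is in segment 1 (τ=3/4); S_1(τ)=2663/1856

y_0=-2 y_1=1 y_2=-2 y_3=0
S(7/4) = 2663/1856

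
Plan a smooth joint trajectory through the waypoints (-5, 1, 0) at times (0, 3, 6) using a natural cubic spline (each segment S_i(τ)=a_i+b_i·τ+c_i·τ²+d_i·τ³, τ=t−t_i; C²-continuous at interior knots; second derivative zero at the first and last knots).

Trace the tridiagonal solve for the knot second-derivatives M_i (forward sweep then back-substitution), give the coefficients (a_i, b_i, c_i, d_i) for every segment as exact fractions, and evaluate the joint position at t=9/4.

  seg 0: a=-5 b=31/12 c=0 d=-7/108
  seg 1: a=1 b=5/6 c=-7/12 d=7/108
S(9/4) = 19/256

Δ: Δ0=2, Δ1=-1/3
row 1: diag=12, rhs=-14; c'=1/4, d'=-7/6
back: M1=-7/6
M: M0=0, M1=-7/6, M2=0
seg 0: a=-5, c=M0/2=0, d=(M1−M0)/(6·3)=-7/108, b=Δ0−h0·(2M0+M1)/6=31/12
seg 1: a=1, c=M1/2=-7/12, d=(M2−M1)/(6·3)=7/108, b=Δ1−h1·(2M1+M2)/6=5/6
t_q=9/4 → seg 0, τ=9/4; S=-5+31/12·τ+0·τ²+-7/108·τ³=19/256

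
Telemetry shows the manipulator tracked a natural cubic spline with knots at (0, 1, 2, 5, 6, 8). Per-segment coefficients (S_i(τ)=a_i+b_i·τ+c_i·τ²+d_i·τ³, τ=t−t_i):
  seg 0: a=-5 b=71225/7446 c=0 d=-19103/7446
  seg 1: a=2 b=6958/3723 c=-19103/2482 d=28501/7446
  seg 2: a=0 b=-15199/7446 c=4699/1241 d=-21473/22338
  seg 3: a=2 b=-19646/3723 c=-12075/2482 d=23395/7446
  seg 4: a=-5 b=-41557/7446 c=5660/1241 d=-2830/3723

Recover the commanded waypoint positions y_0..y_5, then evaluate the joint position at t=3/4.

y_0=-5 y_1=2 y_2=0 y_3=2 y_4=-5 y_5=-4
S(3/4) = 173433/158848

y_0 = S_0(0) = a_0 = -5
y_1 = S_1(0) = a_1 = 2
y_2 = S_2(0) = a_2 = 0
y_3 = S_3(0) = a_3 = 2
y_4 = S_4(0) = a_4 = -5
y_5 = S_4(2) = -4
t_q=3/4 is in segment 0 (τ=3/4); S_0(τ)=173433/158848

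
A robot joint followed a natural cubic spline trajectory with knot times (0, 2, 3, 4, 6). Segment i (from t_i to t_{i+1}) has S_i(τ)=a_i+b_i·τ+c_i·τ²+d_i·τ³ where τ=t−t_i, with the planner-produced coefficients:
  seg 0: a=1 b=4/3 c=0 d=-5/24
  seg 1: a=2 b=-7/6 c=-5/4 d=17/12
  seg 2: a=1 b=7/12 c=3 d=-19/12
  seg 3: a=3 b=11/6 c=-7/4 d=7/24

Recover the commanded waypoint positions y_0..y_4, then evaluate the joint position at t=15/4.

y_0=1 y_1=2 y_2=1 y_3=3 y_4=2
S(15/4) = 629/256

y_0 = S_0(0) = a_0 = 1
y_1 = S_1(0) = a_1 = 2
y_2 = S_2(0) = a_2 = 1
y_3 = S_3(0) = a_3 = 3
y_4 = S_3(2) = 2
t_q=15/4 is in segment 2 (τ=3/4); S_2(τ)=629/256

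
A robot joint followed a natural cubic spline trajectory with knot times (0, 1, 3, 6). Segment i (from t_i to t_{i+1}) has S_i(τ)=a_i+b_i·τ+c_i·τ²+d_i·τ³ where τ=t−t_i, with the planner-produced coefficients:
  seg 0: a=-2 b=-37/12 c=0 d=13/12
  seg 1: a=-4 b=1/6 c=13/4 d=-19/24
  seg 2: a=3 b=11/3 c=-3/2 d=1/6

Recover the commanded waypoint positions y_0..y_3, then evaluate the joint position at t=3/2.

y_0=-2 y_1=-4 y_2=3 y_3=5
S(3/2) = -205/64

y_0 = S_0(0) = a_0 = -2
y_1 = S_1(0) = a_1 = -4
y_2 = S_2(0) = a_2 = 3
y_3 = S_2(3) = 5
t_q=3/2 is in segment 1 (τ=1/2); S_1(τ)=-205/64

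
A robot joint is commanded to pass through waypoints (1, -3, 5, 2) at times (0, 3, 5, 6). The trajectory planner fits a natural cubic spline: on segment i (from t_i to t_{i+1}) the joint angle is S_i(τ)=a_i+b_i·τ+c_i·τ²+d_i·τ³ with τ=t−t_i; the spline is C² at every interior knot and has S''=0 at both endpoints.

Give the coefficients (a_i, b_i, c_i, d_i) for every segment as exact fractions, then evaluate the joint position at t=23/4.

  seg 0: a=1 b=-319/84 c=0 d=23/84
  seg 1: a=-3 b=151/42 c=69/28 d=-95/84
  seg 2: a=5 b=-5/42 c=-121/28 d=121/84
S(23/4) = 5533/1792

Δ: Δ0=-4/3, Δ1=4, Δ2=-3
row 1: diag=10, rhs=32; c'=1/5, d'=16/5
row 2: denom=6−2·1/5=28/5; d'=(-42−2·16/5)/(28/5)=-121/14
back: M2=-121/14
back: M1=16/5−1/5·-121/14=69/14
M: M0=0, M1=69/14, M2=-121/14, M3=0
seg 0: a=1, c=M0/2=0, d=(M1−M0)/(6·3)=23/84, b=Δ0−h0·(2M0+M1)/6=-319/84
seg 1: a=-3, c=M1/2=69/28, d=(M2−M1)/(6·2)=-95/84, b=Δ1−h1·(2M1+M2)/6=151/42
seg 2: a=5, c=M2/2=-121/28, d=(M3−M2)/(6·1)=121/84, b=Δ2−h2·(2M2+M3)/6=-5/42
t_q=23/4 → seg 2, τ=3/4; S=5+-5/42·τ+-121/28·τ²+121/84·τ³=5533/1792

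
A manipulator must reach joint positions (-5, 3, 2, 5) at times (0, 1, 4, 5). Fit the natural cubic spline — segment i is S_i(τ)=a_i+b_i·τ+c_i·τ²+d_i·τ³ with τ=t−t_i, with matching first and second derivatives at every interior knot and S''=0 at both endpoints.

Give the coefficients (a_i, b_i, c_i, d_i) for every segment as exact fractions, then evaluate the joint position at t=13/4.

Δ: Δ0=8, Δ1=-1/3, Δ2=3
row 1: diag=8, rhs=-50; c'=3/8, d'=-25/4
row 2: denom=8−3·3/8=55/8; d'=(20−3·-25/4)/(55/8)=62/11
back: M2=62/11
back: M1=-25/4−3/8·62/11=-92/11
M: M0=0, M1=-92/11, M2=62/11, M3=0
seg 0: a=-5, c=M0/2=0, d=(M1−M0)/(6·1)=-46/33, b=Δ0−h0·(2M0+M1)/6=310/33
seg 1: a=3, c=M1/2=-46/11, d=(M2−M1)/(6·3)=7/9, b=Δ1−h1·(2M1+M2)/6=172/33
seg 2: a=2, c=M2/2=31/11, d=(M3−M2)/(6·1)=-31/33, b=Δ2−h2·(2M2+M3)/6=37/33
t_q=13/4 → seg 1, τ=9/4; S=3+172/33·τ+-46/11·τ²+7/9·τ³=1701/704

  seg 0: a=-5 b=310/33 c=0 d=-46/33
  seg 1: a=3 b=172/33 c=-46/11 d=7/9
  seg 2: a=2 b=37/33 c=31/11 d=-31/33
S(13/4) = 1701/704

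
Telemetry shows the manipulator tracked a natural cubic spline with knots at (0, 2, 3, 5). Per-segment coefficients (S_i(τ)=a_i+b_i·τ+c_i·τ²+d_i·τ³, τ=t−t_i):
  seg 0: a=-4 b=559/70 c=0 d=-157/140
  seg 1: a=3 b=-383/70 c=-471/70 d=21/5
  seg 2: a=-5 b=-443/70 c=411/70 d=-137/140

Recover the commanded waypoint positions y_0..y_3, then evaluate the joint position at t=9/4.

y_0 = S_0(0) = a_0 = -4
y_1 = S_1(0) = a_1 = 3
y_2 = S_2(0) = a_2 = -5
y_3 = S_2(2) = -2
t_q=9/4 is in segment 1 (τ=1/4); S_1(τ)=2861/2240

y_0=-4 y_1=3 y_2=-5 y_3=-2
S(9/4) = 2861/2240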